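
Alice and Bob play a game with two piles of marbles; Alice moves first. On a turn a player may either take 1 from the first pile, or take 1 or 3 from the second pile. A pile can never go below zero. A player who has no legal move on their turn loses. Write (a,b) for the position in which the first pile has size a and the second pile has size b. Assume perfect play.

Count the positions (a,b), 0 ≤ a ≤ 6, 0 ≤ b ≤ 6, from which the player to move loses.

25

Build the W/L table. Terminal = L. A non-terminal position is W if it has a move to some L; otherwise it is L.
Every move lowers a or b (never raises either), so fill the grid row by row in increasing a, and left to right within a row: each cell's successors are then already labelled.
      b=0  b=1  b=2  b=3  b=4  b=5  b=6
a=0:    L    W    L    W    L    W    L
a=1:    W    L    W    L    W    L    W
a=2:    L    W    L    W    L    W    L
a=3:    W    L    W    L    W    L    W
a=4:    L    W    L    W    L    W    L
a=5:    W    L    W    L    W    L    W
a=6:    L    W    L    W    L    W    L
Cells with no legal move (terminal, hence L): (0,0).
The remaining L cells, each justified by listing all of its moves:
(0,2): only reaches (0,1)(W), which is W → L
(0,4): only reaches (0,3)(W), (0,1)(W), all W → L
(0,6): only reaches (0,5)(W), (0,3)(W), all W → L
(1,1): only reaches (0,1)(W), (1,0)(W), all W → L
(1,3): only reaches (0,3)(W), (1,2)(W), (1,0)(W), all W → L
(1,5): only reaches (0,5)(W), (1,4)(W), (1,2)(W), all W → L
(2,0): only reaches (1,0)(W), which is W → L
(2,2): only reaches (1,2)(W), (2,1)(W), all W → L
(2,4): only reaches (1,4)(W), (2,3)(W), (2,1)(W), all W → L
(2,6): only reaches (1,6)(W), (2,5)(W), (2,3)(W), all W → L
(3,1): only reaches (2,1)(W), (3,0)(W), all W → L
(3,3): only reaches (2,3)(W), (3,2)(W), (3,0)(W), all W → L
(3,5): only reaches (2,5)(W), (3,4)(W), (3,2)(W), all W → L
(4,0): only reaches (3,0)(W), which is W → L
(4,2): only reaches (3,2)(W), (4,1)(W), all W → L
(4,4): only reaches (3,4)(W), (4,3)(W), (4,1)(W), all W → L
(4,6): only reaches (3,6)(W), (4,5)(W), (4,3)(W), all W → L
(5,1): only reaches (4,1)(W), (5,0)(W), all W → L
(5,3): only reaches (4,3)(W), (5,2)(W), (5,0)(W), all W → L
(5,5): only reaches (4,5)(W), (5,4)(W), (5,2)(W), all W → L
(6,0): only reaches (5,0)(W), which is W → L
(6,2): only reaches (5,2)(W), (6,1)(W), all W → L
(6,4): only reaches (5,4)(W), (6,3)(W), (6,1)(W), all W → L
(6,6): only reaches (5,6)(W), (6,5)(W), (6,3)(W), all W → L
Every other cell has at least one move into one of the L cells above, so it is W.
L cells per row: a=0: 4, a=1: 3, a=2: 4, a=3: 3, a=4: 4, a=5: 3, a=6: 4; total 25.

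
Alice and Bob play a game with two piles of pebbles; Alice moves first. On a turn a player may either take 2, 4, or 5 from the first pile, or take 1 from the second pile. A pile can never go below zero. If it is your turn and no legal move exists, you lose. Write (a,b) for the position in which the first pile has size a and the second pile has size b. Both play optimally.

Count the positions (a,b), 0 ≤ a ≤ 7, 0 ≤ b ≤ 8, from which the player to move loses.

Use the standard recursion: the mover loses at a terminal position; elsewhere, the mover wins exactly when some move hands the opponent an L position.
Every move lowers a or b (never raises either), so fill the grid row by row in increasing a, and left to right within a row: each cell's successors are then already labelled.
      b=0  b=1  b=2  b=3  b=4  b=5  b=6  b=7  b=8
a=0:    L    W    L    W    L    W    L    W    L
a=1:    L    W    L    W    L    W    L    W    L
a=2:    W    L    W    L    W    L    W    L    W
a=3:    W    L    W    L    W    L    W    L    W
a=4:    W    W    W    W    W    W    W    W    W
a=5:    W    W    W    W    W    W    W    W    W
a=6:    W    W    W    W    W    W    W    W    W
a=7:    L    W    L    W    L    W    L    W    L
Cells with no legal move (terminal, hence L): (0,0), (1,0).
The remaining L cells, each justified by listing all of its moves:
(0,2): L (sole option (0,1)(W) is W)
(0,4): L (sole option (0,3)(W) is W)
(0,6): L (sole option (0,5)(W) is W)
(0,8): L (sole option (0,7)(W) is W)
(1,2): L (sole option (1,1)(W) is W)
(1,4): L (sole option (1,3)(W) is W)
(1,6): L (sole option (1,5)(W) is W)
(1,8): L (sole option (1,7)(W) is W)
(2,1): L (options (0,1)(W), (2,0)(W) are all W)
(2,3): L (options (0,3)(W), (2,2)(W) are all W)
(2,5): L (options (0,5)(W), (2,4)(W) are all W)
(2,7): L (options (0,7)(W), (2,6)(W) are all W)
(3,1): L (options (1,1)(W), (3,0)(W) are all W)
(3,3): L (options (1,3)(W), (3,2)(W) are all W)
(3,5): L (options (1,5)(W), (3,4)(W) are all W)
(3,7): L (options (1,7)(W), (3,6)(W) are all W)
(7,0): L (options (5,0)(W), (3,0)(W), (2,0)(W) are all W)
(7,2): L (options (5,2)(W), (3,2)(W), (2,2)(W), (7,1)(W) are all W)
(7,4): L (options (5,4)(W), (3,4)(W), (2,4)(W), (7,3)(W) are all W)
(7,6): L (options (5,6)(W), (3,6)(W), (2,6)(W), (7,5)(W) are all W)
(7,8): L (options (5,8)(W), (3,8)(W), (2,8)(W), (7,7)(W) are all W)
Every other cell has at least one move into one of the L cells above, so it is W.
L cells per row: a=0: 5, a=1: 5, a=2: 4, a=3: 4, a=4: 0, a=5: 0, a=6: 0, a=7: 5; total 23.

23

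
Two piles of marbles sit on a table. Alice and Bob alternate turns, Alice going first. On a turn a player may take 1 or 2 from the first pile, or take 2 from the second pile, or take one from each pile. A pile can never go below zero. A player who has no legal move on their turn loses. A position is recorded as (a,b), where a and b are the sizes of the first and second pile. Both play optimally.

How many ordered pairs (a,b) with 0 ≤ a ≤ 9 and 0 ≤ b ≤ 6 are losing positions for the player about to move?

Build the W/L table. Terminal = L. A non-terminal position is W if it has a move to some L; otherwise it is L.
Every move lowers a or b (never raises either), so fill the grid row by row in increasing a, and left to right within a row: each cell's successors are then already labelled.
      b=0  b=1  b=2  b=3  b=4  b=5  b=6
a=0:    L    L    W    W    L    L    W
a=1:    W    W    W    L    W    W    W
a=2:    W    W    L    W    W    W    L
a=3:    L    L    W    W    L    L    W
a=4:    W    W    W    L    W    W    W
a=5:    W    W    L    W    W    W    L
a=6:    L    L    W    W    L    L    W
a=7:    W    W    W    L    W    W    W
a=8:    W    W    L    W    W    W    L
a=9:    L    L    W    W    L    L    W
Cells with no legal move (terminal, hence L): (0,0), (0,1).
The remaining L cells, each justified by listing all of its moves:
(0,4): only reaches (0,2)(W), which is W → L
(0,5): only reaches (0,3)(W), which is W → L
(1,3): only reaches (0,3)(W), (1,1)(W), (0,2)(W), all W → L
(2,2): only reaches (1,2)(W), (0,2)(W), (2,0)(W), (1,1)(W), all W → L
(2,6): only reaches (1,6)(W), (0,6)(W), (2,4)(W), (1,5)(W), all W → L
(3,0): only reaches (2,0)(W), (1,0)(W), all W → L
(3,1): only reaches (2,1)(W), (1,1)(W), (2,0)(W), all W → L
(3,4): only reaches (2,4)(W), (1,4)(W), (3,2)(W), (2,3)(W), all W → L
(3,5): only reaches (2,5)(W), (1,5)(W), (3,3)(W), (2,4)(W), all W → L
(4,3): only reaches (3,3)(W), (2,3)(W), (4,1)(W), (3,2)(W), all W → L
(5,2): only reaches (4,2)(W), (3,2)(W), (5,0)(W), (4,1)(W), all W → L
(5,6): only reaches (4,6)(W), (3,6)(W), (5,4)(W), (4,5)(W), all W → L
(6,0): only reaches (5,0)(W), (4,0)(W), all W → L
(6,1): only reaches (5,1)(W), (4,1)(W), (5,0)(W), all W → L
(6,4): only reaches (5,4)(W), (4,4)(W), (6,2)(W), (5,3)(W), all W → L
(6,5): only reaches (5,5)(W), (4,5)(W), (6,3)(W), (5,4)(W), all W → L
(7,3): only reaches (6,3)(W), (5,3)(W), (7,1)(W), (6,2)(W), all W → L
(8,2): only reaches (7,2)(W), (6,2)(W), (8,0)(W), (7,1)(W), all W → L
(8,6): only reaches (7,6)(W), (6,6)(W), (8,4)(W), (7,5)(W), all W → L
(9,0): only reaches (8,0)(W), (7,0)(W), all W → L
(9,1): only reaches (8,1)(W), (7,1)(W), (8,0)(W), all W → L
(9,4): only reaches (8,4)(W), (7,4)(W), (9,2)(W), (8,3)(W), all W → L
(9,5): only reaches (8,5)(W), (7,5)(W), (9,3)(W), (8,4)(W), all W → L
Every other cell has at least one move into one of the L cells above, so it is W.
L cells per row: a=0: 4, a=1: 1, a=2: 2, a=3: 4, a=4: 1, a=5: 2, a=6: 4, a=7: 1, a=8: 2, a=9: 4; total 25.

25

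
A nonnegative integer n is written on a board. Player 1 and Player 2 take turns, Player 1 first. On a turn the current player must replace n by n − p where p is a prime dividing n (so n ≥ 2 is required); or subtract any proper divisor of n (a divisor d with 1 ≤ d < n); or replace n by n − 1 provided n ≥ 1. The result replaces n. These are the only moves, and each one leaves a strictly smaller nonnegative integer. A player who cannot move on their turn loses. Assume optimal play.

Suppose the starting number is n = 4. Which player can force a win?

Positions with no move are L. A position that does have a move is losing for the player to move precisely when every available move leads to a winning position for the opponent. Fill in the labels:
n=0: no move → L
n=1: reaches L-position 0 → W
n=2: reaches L-position 0 → W
n=3: reaches L-position 0 → W
n=4: only reaches 2(W), 3(W), all W → L
The starting position 4 is L: whatever Player 1 does, the opponent receives a W position.

Player 2 wins.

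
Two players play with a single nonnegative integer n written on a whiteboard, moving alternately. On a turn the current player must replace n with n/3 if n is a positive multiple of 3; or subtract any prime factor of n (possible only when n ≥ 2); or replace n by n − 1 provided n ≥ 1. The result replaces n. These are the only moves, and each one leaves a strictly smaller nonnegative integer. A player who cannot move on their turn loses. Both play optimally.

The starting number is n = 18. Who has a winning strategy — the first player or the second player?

Use the standard recursion: the mover loses at a terminal position; elsewhere, the mover wins exactly when some move hands the opponent an L position.
n=0: no move → L
n=1: W (go to 0, an L position)
n=2: W (go to 0, an L position)
n=3: W (go to 0, an L position)
n=4: L (options 2(W), 3(W) are all W)
n=5: W (go to 0, an L position)
n=6: W (go to 4, an L position)
n=7: W (go to 0, an L position)
n=8: L (options 6(W), 7(W) are all W)
n=9: W (go to 8, an L position)
n=10: W (go to 8, an L position)
n=11: W (go to 0, an L position)
n=12: W (go to 4, an L position)
n=13: W (go to 0, an L position)
n=14: L (options 7(W), 12(W), 13(W) are all W)
n=15: W (go to 14, an L position)
n=16: W (go to 14, an L position)
n=17: W (go to 0, an L position)
n=18: L (options 6(W), 15(W), 16(W), 17(W) are all W)
The starting position 18 is L: whatever the player to move does, the opponent receives a W position.

The second player wins.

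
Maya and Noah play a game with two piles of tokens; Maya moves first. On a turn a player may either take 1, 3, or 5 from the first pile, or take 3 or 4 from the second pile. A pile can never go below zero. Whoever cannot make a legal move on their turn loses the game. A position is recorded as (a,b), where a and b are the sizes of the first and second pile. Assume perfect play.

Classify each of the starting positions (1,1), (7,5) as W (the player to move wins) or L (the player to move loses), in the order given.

Classify positions by backward induction: terminal positions (no move available) are L. From any other position, the mover wins iff some move reaches an L.
No move ever increases a pile, so every position that can arise here has a ≤ 7 and b ≤ 5; it is enough to label the cells with 0 ≤ a ≤ 7 and 0 ≤ b ≤ 5.
Every move lowers a or b (never raises either), so fill the grid row by row in increasing a, and left to right within a row: each cell's successors are then already labelled.
      b=0  b=1  b=2  b=3  b=4  b=5
a=0:    L    L    L    W    W    W
a=1:    W    W    W    L    L    L
a=2:    L    L    L    W    W    W
a=3:    W    W    W    L    L    L
a=4:    L    L    L    W    W    W
a=5:    W    W    W    L    L    L
a=6:    L    L    L    W    W    W
a=7:    W    W    W    L    L    L
Cells with no legal move (terminal, hence L): (0,0), (0,1), (0,2).
The remaining L cells, each justified by listing all of its moves:
(1,3): only reaches (0,3)(W), (1,0)(W), all W → L
(1,4): only reaches (0,4)(W), (1,1)(W), (1,0)(W), all W → L
(1,5): only reaches (0,5)(W), (1,2)(W), (1,1)(W), all W → L
(2,0): only reaches (1,0)(W), which is W → L
(2,1): only reaches (1,1)(W), which is W → L
(2,2): only reaches (1,2)(W), which is W → L
(3,3): only reaches (2,3)(W), (0,3)(W), (3,0)(W), all W → L
(3,4): only reaches (2,4)(W), (0,4)(W), (3,1)(W), (3,0)(W), all W → L
(3,5): only reaches (2,5)(W), (0,5)(W), (3,2)(W), (3,1)(W), all W → L
(4,0): only reaches (3,0)(W), (1,0)(W), all W → L
(4,1): only reaches (3,1)(W), (1,1)(W), all W → L
(4,2): only reaches (3,2)(W), (1,2)(W), all W → L
(5,3): only reaches (4,3)(W), (2,3)(W), (0,3)(W), (5,0)(W), all W → L
(5,4): only reaches (4,4)(W), (2,4)(W), (0,4)(W), (5,1)(W), (5,0)(W), all W → L
(5,5): only reaches (4,5)(W), (2,5)(W), (0,5)(W), (5,2)(W), (5,1)(W), all W → L
(6,0): only reaches (5,0)(W), (3,0)(W), (1,0)(W), all W → L
(6,1): only reaches (5,1)(W), (3,1)(W), (1,1)(W), all W → L
(6,2): only reaches (5,2)(W), (3,2)(W), (1,2)(W), all W → L
(7,3): only reaches (6,3)(W), (4,3)(W), (2,3)(W), (7,0)(W), all W → L
(7,4): only reaches (6,4)(W), (4,4)(W), (2,4)(W), (7,1)(W), (7,0)(W), all W → L
(7,5): only reaches (6,5)(W), (4,5)(W), (2,5)(W), (7,2)(W), (7,1)(W), all W → L
Every other cell has at least one move into one of the L cells above, so it is W.
(1,1): the move to (0,1) reaches an L cell, so W
(7,5): one of the L cells justified above, so L

(1,1): W, (7,5): L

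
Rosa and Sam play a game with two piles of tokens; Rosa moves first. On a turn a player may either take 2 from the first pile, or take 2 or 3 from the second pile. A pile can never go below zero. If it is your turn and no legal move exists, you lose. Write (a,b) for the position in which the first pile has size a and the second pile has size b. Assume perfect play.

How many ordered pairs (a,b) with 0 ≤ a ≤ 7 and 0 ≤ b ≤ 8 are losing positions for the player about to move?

32

Positions with no move are L. A position that does have a move is losing for the player to move precisely when every available move leads to a winning position for the opponent. Fill in the labels:
Every move lowers a or b (never raises either), so fill the grid row by row in increasing a, and left to right within a row: each cell's successors are then already labelled.
      b=0  b=1  b=2  b=3  b=4  b=5  b=6  b=7  b=8
a=0:    L    L    W    W    W    L    L    W    W
a=1:    L    L    W    W    W    L    L    W    W
a=2:    W    W    L    L    W    W    W    L    L
a=3:    W    W    L    L    W    W    W    L    L
a=4:    L    L    W    W    W    L    L    W    W
a=5:    L    L    W    W    W    L    L    W    W
a=6:    W    W    L    L    W    W    W    L    L
a=7:    W    W    L    L    W    W    W    L    L
Cells with no legal move (terminal, hence L): (0,0), (0,1), (1,0), (1,1).
The remaining L cells, each justified by listing all of its moves:
(0,5): L (options (0,3)(W), (0,2)(W) are all W)
(0,6): L (options (0,4)(W), (0,3)(W) are all W)
(1,5): L (options (1,3)(W), (1,2)(W) are all W)
(1,6): L (options (1,4)(W), (1,3)(W) are all W)
(2,2): L (options (0,2)(W), (2,0)(W) are all W)
(2,3): L (options (0,3)(W), (2,1)(W), (2,0)(W) are all W)
(2,7): L (options (0,7)(W), (2,5)(W), (2,4)(W) are all W)
(2,8): L (options (0,8)(W), (2,6)(W), (2,5)(W) are all W)
(3,2): L (options (1,2)(W), (3,0)(W) are all W)
(3,3): L (options (1,3)(W), (3,1)(W), (3,0)(W) are all W)
(3,7): L (options (1,7)(W), (3,5)(W), (3,4)(W) are all W)
(3,8): L (options (1,8)(W), (3,6)(W), (3,5)(W) are all W)
(4,0): L (sole option (2,0)(W) is W)
(4,1): L (sole option (2,1)(W) is W)
(4,5): L (options (2,5)(W), (4,3)(W), (4,2)(W) are all W)
(4,6): L (options (2,6)(W), (4,4)(W), (4,3)(W) are all W)
(5,0): L (sole option (3,0)(W) is W)
(5,1): L (sole option (3,1)(W) is W)
(5,5): L (options (3,5)(W), (5,3)(W), (5,2)(W) are all W)
(5,6): L (options (3,6)(W), (5,4)(W), (5,3)(W) are all W)
(6,2): L (options (4,2)(W), (6,0)(W) are all W)
(6,3): L (options (4,3)(W), (6,1)(W), (6,0)(W) are all W)
(6,7): L (options (4,7)(W), (6,5)(W), (6,4)(W) are all W)
(6,8): L (options (4,8)(W), (6,6)(W), (6,5)(W) are all W)
(7,2): L (options (5,2)(W), (7,0)(W) are all W)
(7,3): L (options (5,3)(W), (7,1)(W), (7,0)(W) are all W)
(7,7): L (options (5,7)(W), (7,5)(W), (7,4)(W) are all W)
(7,8): L (options (5,8)(W), (7,6)(W), (7,5)(W) are all W)
Every other cell has at least one move into one of the L cells above, so it is W.
L cells per row: a=0: 4, a=1: 4, a=2: 4, a=3: 4, a=4: 4, a=5: 4, a=6: 4, a=7: 4; total 32.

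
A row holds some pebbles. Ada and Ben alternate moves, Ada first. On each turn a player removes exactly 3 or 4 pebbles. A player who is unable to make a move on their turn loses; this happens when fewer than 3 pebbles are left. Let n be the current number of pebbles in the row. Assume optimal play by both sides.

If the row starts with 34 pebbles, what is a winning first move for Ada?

Remove 4, leaving 30.

Build the W/L table. Terminal = L. A non-terminal position is W if it has a move to some L; otherwise it is L.
n=0: no move → L
n=1: no move → L
n=2: no move → L
n=3: →0(L), so W
n=4: →1(L), so W
n=5: →2(L), so W
n=6: →2(L), so W
n=7: →4(W), 3(W) — all W, so L
n=8: →5(W), 4(W) — all W, so L
n=9: →6(W), 5(W) — all W, so L
n=10: →7(L), so W
n=11: →8(L), so W
n=12: →9(L), so W
n=13: →9(L), so W
n=14: →11(W), 10(W) — all W, so L
n=15: →12(W), 11(W) — all W, so L
n=16: →13(W), 12(W) — all W, so L
n=17: →14(L), so W
n=18: →15(L), so W
n=19: →16(L), so W
n=20: →16(L), so W
n=21: →18(W), 17(W) — all W, so L
n=22: →19(W), 18(W) — all W, so L
n=23: →20(W), 19(W) — all W, so L
n=24: →21(L), so W
n=25: →22(L), so W
n=26: →23(L), so W
n=27: →23(L), so W
n=28: →25(W), 24(W) — all W, so L
n=29: →26(W), 25(W) — all W, so L
n=30: →27(W), 26(W) — all W, so L
n=31: →28(L), so W
n=32: →29(L), so W
n=33: →30(L), so W
n=34: →30(L), so W
From 34, the L positions reachable in one move are: 30.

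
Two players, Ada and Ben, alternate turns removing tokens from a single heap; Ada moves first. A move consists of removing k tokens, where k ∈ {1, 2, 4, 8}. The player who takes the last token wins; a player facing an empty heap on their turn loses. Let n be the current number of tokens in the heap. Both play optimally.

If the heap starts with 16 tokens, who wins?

Classify positions by backward induction: terminal positions (no move available) are L. From any other position, the mover wins iff some move reaches an L.
n=0: no move → L
n=1: →0(L), so W
n=2: →0(L), so W
n=3: →2(W), 1(W) — all W, so L
n=4: →3(L), so W
n=5: →3(L), so W
n=6: →5(W), 4(W), 2(W) — all W, so L
n=7: →6(L), so W
n=8: →6(L), so W
n=9: →8(W), 7(W), 5(W), 1(W) — all W, so L
n=10: →9(L), so W
n=11: →9(L), so W
n=12: →11(W), 10(W), 8(W), 4(W) — all W, so L
n=13: →12(L), so W
n=14: →12(L), so W
n=15: →14(W), 13(W), 11(W), 7(W) — all W, so L
n=16: →15(L), so W
From 16 Ada can remove 1, leaving 15, reaching an L position.

Ada wins.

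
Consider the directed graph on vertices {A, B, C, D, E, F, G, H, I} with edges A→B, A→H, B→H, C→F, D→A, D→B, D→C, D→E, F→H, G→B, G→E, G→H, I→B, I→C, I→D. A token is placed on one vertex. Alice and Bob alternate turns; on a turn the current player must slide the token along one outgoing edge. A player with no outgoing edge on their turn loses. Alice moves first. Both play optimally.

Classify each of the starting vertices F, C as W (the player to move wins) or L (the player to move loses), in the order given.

Classify positions by backward induction: terminal positions (no move available) are L. From any other position, the mover wins iff some move reaches an L.
Every edge goes from a vertex to one that appears earlier in the order E, H, F, B, C, A, D, I, G, so processing vertices in that order labels each vertex after all of its successors.
E: no outgoing edge → L
H: no outgoing edge → L
F: W (go to H, an L position)
B: W (go to H, an L position)
C: L (sole option F(W) is W)
A: W (go to H, an L position)
D: W (go to C, an L position)
I: W (go to C, an L position)
G: W (go to H, an L position)

F: W, C: L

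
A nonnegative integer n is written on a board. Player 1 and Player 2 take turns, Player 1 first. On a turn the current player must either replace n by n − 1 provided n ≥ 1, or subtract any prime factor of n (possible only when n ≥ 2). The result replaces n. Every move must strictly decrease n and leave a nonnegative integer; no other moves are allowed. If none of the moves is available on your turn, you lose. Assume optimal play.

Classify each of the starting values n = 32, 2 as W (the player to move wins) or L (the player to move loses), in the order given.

32: L, 2: W

Use the standard recursion: the mover loses at a terminal position; elsewhere, the mover wins exactly when some move hands the opponent an L position.
n=0: no move → L
n=1: W (go to 0, an L position)
n=2: W (go to 0, an L position)
n=3: W (go to 0, an L position)
n=4: L (options 2(W), 3(W) are all W)
n=5: W (go to 0, an L position)
n=6: W (go to 4, an L position)
n=7: W (go to 0, an L position)
n=8: L (options 6(W), 7(W) are all W)
n=9: W (go to 8, an L position)
n=10: W (go to 8, an L position)
n=11: W (go to 0, an L position)
n=12: L (options 9(W), 10(W), 11(W) are all W)
n=13: W (go to 0, an L position)
n=14: W (go to 12, an L position)
n=15: W (go to 12, an L position)
n=16: L (options 14(W), 15(W) are all W)
n=17: W (go to 0, an L position)
n=18: W (go to 16, an L position)
n=19: W (go to 0, an L position)
n=20: L (options 15(W), 18(W), 19(W) are all W)
n=21: W (go to 20, an L position)
n=22: W (go to 20, an L position)
n=23: W (go to 0, an L position)
n=24: L (options 21(W), 22(W), 23(W) are all W)
n=25: W (go to 20, an L position)
n=26: W (go to 24, an L position)
n=27: W (go to 24, an L position)
n=28: L (options 21(W), 26(W), 27(W) are all W)
n=29: W (go to 0, an L position)
n=30: W (go to 28, an L position)
n=31: W (go to 0, an L position)
n=32: L (options 30(W), 31(W) are all W)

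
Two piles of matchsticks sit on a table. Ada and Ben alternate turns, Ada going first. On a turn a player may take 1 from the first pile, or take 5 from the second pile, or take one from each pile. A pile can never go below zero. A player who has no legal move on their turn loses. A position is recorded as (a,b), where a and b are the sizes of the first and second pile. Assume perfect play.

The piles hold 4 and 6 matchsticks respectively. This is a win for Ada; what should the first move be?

Move to (3,6).

Label each position W (a win for the player to move) or L (a loss). A position with no legal move is L; any other position is W exactly when some move reaches an L, and L when every move reaches a W.
No move ever increases a pile, so every position that can arise here has a ≤ 4 and b ≤ 6; it is enough to label the cells with 0 ≤ a ≤ 4 and 0 ≤ b ≤ 6.
Every move lowers a or b (never raises either), so fill the grid row by row in increasing a, and left to right within a row: each cell's successors are then already labelled.
      b=0  b=1  b=2  b=3  b=4  b=5  b=6
a=0:    L    L    L    L    L    W    W
a=1:    W    W    W    W    W    W    L
a=2:    L    L    L    L    L    W    W
a=3:    W    W    W    W    W    W    L
a=4:    L    L    L    L    L    W    W
Cells with no legal move (terminal, hence L): (0,0), (0,1), (0,2), (0,3), (0,4).
The remaining L cells, each justified by listing all of its moves:
(1,6): L (options (0,6)(W), (1,1)(W), (0,5)(W) are all W)
(2,0): L (sole option (1,0)(W) is W)
(2,1): L (options (1,1)(W), (1,0)(W) are all W)
(2,2): L (options (1,2)(W), (1,1)(W) are all W)
(2,3): L (options (1,3)(W), (1,2)(W) are all W)
(2,4): L (options (1,4)(W), (1,3)(W) are all W)
(3,6): L (options (2,6)(W), (3,1)(W), (2,5)(W) are all W)
(4,0): L (sole option (3,0)(W) is W)
(4,1): L (options (3,1)(W), (3,0)(W) are all W)
(4,2): L (options (3,2)(W), (3,1)(W) are all W)
(4,3): L (options (3,3)(W), (3,2)(W) are all W)
(4,4): L (options (3,4)(W), (3,3)(W) are all W)
Every other cell has at least one move into one of the L cells above, so it is W.
From (4,6), the L positions reachable in one move are: (3,6), (4,1). Any move reaching one of these is winning.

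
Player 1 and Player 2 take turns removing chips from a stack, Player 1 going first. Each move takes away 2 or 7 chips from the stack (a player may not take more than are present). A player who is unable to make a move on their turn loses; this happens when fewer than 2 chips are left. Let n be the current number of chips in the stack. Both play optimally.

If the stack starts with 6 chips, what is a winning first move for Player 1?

Label each position W (a win for the player to move) or L (a loss). A position with no legal move is L; any other position is W exactly when some move reaches an L, and L when every move reaches a W.
n=0: no move → L
n=1: no move → L
n=2: W (go to 0, an L position)
n=3: W (go to 1, an L position)
n=4: L (sole option 2(W) is W)
n=5: L (sole option 3(W) is W)
n=6: W (go to 4, an L position)
From 6, the L positions reachable in one move are: 4.

Remove 2, leaving 4.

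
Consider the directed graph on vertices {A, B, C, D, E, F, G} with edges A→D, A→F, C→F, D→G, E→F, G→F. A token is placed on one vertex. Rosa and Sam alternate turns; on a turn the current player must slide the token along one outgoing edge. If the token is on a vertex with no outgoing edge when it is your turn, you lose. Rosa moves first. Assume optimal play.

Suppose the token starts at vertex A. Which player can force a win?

Rosa wins.

Compute win/loss labels from the base case upward. A position with no move is L. Any other position is W if it can reach an L in one move, else L.
Every edge goes from a vertex to one that appears earlier in the order F, B, E, G, D, A, C, so processing vertices in that order labels each vertex after all of its successors.
F: no outgoing edge → L
B: no outgoing edge → L
E: →F(L), so W
G: →F(L), so W
D: →G(W) only, which is W, so L
A: →D(L), so W
C: →F(L), so W
The starting position A is W: Rosa should move to D, handing over an L position.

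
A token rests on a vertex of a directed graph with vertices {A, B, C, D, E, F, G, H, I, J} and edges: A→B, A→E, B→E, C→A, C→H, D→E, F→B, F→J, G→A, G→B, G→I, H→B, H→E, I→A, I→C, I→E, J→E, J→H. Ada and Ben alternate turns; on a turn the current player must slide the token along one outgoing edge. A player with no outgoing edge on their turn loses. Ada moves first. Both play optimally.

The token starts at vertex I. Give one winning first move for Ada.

Move to C.

Positions with no move are L. A position that does have a move is losing for the player to move precisely when every available move leads to a winning position for the opponent. Fill in the labels:
Every edge goes from a vertex to one that appears earlier in the order E, B, A, H, C, I, J, D, G, F, so processing vertices in that order labels each vertex after all of its successors.
E: no outgoing edge → L
B: can move to E, which is L ⇒ W
A: can move to E, which is L ⇒ W
H: can move to E, which is L ⇒ W
C: moves to H(W), A(W); every one is W ⇒ L
I: can move to C, which is L ⇒ W
J: can move to E, which is L ⇒ W
D: can move to E, which is L ⇒ W
G: moves to I(W), A(W), B(W); every one is W ⇒ L
F: moves to J(W), B(W); every one is W ⇒ L
From I, the L positions reachable in one move are: C, E. Any move reaching one of these is winning.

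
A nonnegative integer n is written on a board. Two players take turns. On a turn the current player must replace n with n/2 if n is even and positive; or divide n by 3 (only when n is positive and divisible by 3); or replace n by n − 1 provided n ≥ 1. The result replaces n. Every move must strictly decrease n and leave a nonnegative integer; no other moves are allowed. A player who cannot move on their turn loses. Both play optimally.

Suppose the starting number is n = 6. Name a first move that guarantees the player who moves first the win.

Classify positions by backward induction: terminal positions (no move available) are L. From any other position, the mover wins iff some move reaches an L.
n=0: no move → L
n=1: can move to 0, which is L ⇒ W
n=2: the only move is to 1(W), a W ⇒ L
n=3: can move to 2, which is L ⇒ W
n=4: can move to 2, which is L ⇒ W
n=5: the only move is to 4(W), a W ⇒ L
n=6: can move to 2, which is L ⇒ W
From 6, the L positions reachable in one move are: 2, 5. Any move reaching one of these is winning.

Move to 2.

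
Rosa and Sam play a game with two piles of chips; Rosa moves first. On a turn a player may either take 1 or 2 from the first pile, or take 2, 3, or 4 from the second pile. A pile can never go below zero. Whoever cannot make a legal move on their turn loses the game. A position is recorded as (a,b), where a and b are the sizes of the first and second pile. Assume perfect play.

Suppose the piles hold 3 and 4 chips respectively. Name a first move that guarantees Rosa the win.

Build the W/L table. Terminal = L. A non-terminal position is W if it has a move to some L; otherwise it is L.
No move ever increases a pile, so every position that can arise here has a ≤ 3 and b ≤ 4; it is enough to label the cells with 0 ≤ a ≤ 3 and 0 ≤ b ≤ 4.
Every move lowers a or b (never raises either), so fill the grid row by row in increasing a, and left to right within a row: each cell's successors are then already labelled.
      b=0  b=1  b=2  b=3  b=4
a=0:    L    L    W    W    W
a=1:    W    W    L    L    W
a=2:    W    W    W    W    L
a=3:    L    L    W    W    W
Cells with no legal move (terminal, hence L): (0,0), (0,1).
The remaining L cells, each justified by listing all of its moves:
(1,2): L (options (0,2)(W), (1,0)(W) are all W)
(1,3): L (options (0,3)(W), (1,1)(W), (1,0)(W) are all W)
(2,4): L (options (1,4)(W), (0,4)(W), (2,2)(W), (2,1)(W), (2,0)(W) are all W)
(3,0): L (options (2,0)(W), (1,0)(W) are all W)
(3,1): L (options (2,1)(W), (1,1)(W) are all W)
Every other cell has at least one move into one of the L cells above, so it is W.
From (3,4), the L positions reachable in one move are: (2,4), (3,1), (3,0). Any move reaching one of these is winning.

Move to (2,4).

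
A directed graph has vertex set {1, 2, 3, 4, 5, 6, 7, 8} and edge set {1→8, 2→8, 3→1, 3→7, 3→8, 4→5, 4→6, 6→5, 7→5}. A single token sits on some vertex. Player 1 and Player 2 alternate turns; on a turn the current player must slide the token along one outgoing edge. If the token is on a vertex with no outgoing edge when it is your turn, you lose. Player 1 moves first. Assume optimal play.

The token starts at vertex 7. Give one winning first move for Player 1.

Move to 5.

Classify positions by backward induction: terminal positions (no move available) are L. From any other position, the mover wins iff some move reaches an L.
Every edge goes from a vertex to one that appears earlier in the order 5, 8, 6, 1, 7, 2, 4, 3, so processing vertices in that order labels each vertex after all of its successors.
5: no outgoing edge → L
8: no outgoing edge → L
6: can move to 5, which is L ⇒ W
1: can move to 8, which is L ⇒ W
7: can move to 5, which is L ⇒ W
2: can move to 8, which is L ⇒ W
4: can move to 5, which is L ⇒ W
3: can move to 8, which is L ⇒ W
From 7, the L positions reachable in one move are: 5.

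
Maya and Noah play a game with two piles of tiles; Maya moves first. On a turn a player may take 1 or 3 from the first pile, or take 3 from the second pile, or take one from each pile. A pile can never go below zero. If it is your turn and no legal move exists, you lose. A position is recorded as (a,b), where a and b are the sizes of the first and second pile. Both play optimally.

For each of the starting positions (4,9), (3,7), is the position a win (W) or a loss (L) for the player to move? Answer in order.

Compute win/loss labels from the base case upward. A position with no move is L. Any other position is W if it can reach an L in one move, else L.
No move ever increases a pile, so every position that can arise here has a ≤ 4 and b ≤ 9; it is enough to label the cells with 0 ≤ a ≤ 4 and 0 ≤ b ≤ 9.
Every move lowers a or b (never raises either), so fill the grid row by row in increasing a, and left to right within a row: each cell's successors are then already labelled.
      b=0  b=1  b=2  b=3  b=4  b=5  b=6  b=7  b=8  b=9
a=0:    L    L    L    W    W    W    L    L    L    W
a=1:    W    W    W    W    L    L    W    W    W    W
a=2:    L    L    L    W    W    W    W    L    L    L
a=3:    W    W    W    W    L    L    W    W    W    W
a=4:    L    L    L    W    W    W    W    L    L    L
Cells with no legal move (terminal, hence L): (0,0), (0,1), (0,2).
The remaining L cells, each justified by listing all of its moves:
(0,6): →(0,3)(W) only, which is W, so L
(0,7): →(0,4)(W) only, which is W, so L
(0,8): →(0,5)(W) only, which is W, so L
(1,4): →(0,4)(W), (1,1)(W), (0,3)(W) — all W, so L
(1,5): →(0,5)(W), (1,2)(W), (0,4)(W) — all W, so L
(2,0): →(1,0)(W) only, which is W, so L
(2,1): →(1,1)(W), (1,0)(W) — all W, so L
(2,2): →(1,2)(W), (1,1)(W) — all W, so L
(2,7): →(1,7)(W), (2,4)(W), (1,6)(W) — all W, so L
(2,8): →(1,8)(W), (2,5)(W), (1,7)(W) — all W, so L
(2,9): →(1,9)(W), (2,6)(W), (1,8)(W) — all W, so L
(3,4): →(2,4)(W), (0,4)(W), (3,1)(W), (2,3)(W) — all W, so L
(3,5): →(2,5)(W), (0,5)(W), (3,2)(W), (2,4)(W) — all W, so L
(4,0): →(3,0)(W), (1,0)(W) — all W, so L
(4,1): →(3,1)(W), (1,1)(W), (3,0)(W) — all W, so L
(4,2): →(3,2)(W), (1,2)(W), (3,1)(W) — all W, so L
(4,7): →(3,7)(W), (1,7)(W), (4,4)(W), (3,6)(W) — all W, so L
(4,8): →(3,8)(W), (1,8)(W), (4,5)(W), (3,7)(W) — all W, so L
(4,9): →(3,9)(W), (1,9)(W), (4,6)(W), (3,8)(W) — all W, so L
Every other cell has at least one move into one of the L cells above, so it is W.
(4,9): one of the L cells justified above, so L
(3,7): the move to (2,7) reaches an L cell, so W

(4,9): L, (3,7): W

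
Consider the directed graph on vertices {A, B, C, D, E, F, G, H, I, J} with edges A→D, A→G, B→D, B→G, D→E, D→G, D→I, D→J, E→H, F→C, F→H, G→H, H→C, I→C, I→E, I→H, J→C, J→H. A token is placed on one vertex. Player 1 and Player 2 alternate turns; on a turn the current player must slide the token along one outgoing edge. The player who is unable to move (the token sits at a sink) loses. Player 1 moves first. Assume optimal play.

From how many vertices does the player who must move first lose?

3

Label each position W (a win for the player to move) or L (a loss). A position with no legal move is L; any other position is W exactly when some move reaches an L, and L when every move reaches a W.
Every edge goes from a vertex to one that appears earlier in the order C, H, J, F, E, G, I, D, A, B, so processing vertices in that order labels each vertex after all of its successors.
C: no outgoing edge → L
H: can move to C, which is L ⇒ W
J: can move to C, which is L ⇒ W
F: can move to C, which is L ⇒ W
E: the only move is to H(W), a W ⇒ L
G: the only move is to H(W), a W ⇒ L
I: can move to E, which is L ⇒ W
D: can move to G, which is L ⇒ W
A: can move to G, which is L ⇒ W
B: can move to G, which is L ⇒ W
The L vertices are C, E, G; that is 3 in all.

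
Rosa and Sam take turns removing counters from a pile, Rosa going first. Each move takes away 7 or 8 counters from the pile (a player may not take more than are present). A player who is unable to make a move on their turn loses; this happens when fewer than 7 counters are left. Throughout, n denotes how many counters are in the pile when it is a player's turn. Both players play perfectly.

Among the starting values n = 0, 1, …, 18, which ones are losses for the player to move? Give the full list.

Classify positions by backward induction: terminal positions (no move available) are L. From any other position, the mover wins iff some move reaches an L.
n=0: no move → L
n=1: no move → L
n=2: no move → L
n=3: no move → L
n=4: no move → L
n=5: no move → L
n=6: no move → L
n=7: →0(L), so W
n=8: →1(L), so W
n=9: →2(L), so W
n=10: →3(L), so W
n=11: →4(L), so W
n=12: →5(L), so W
n=13: →6(L), so W
n=14: →6(L), so W
n=15: →8(W), 7(W) — all W, so L
n=16: →9(W), 8(W) — all W, so L
n=17: →10(W), 9(W) — all W, so L
n=18: →11(W), 10(W) — all W, so L
The losing starting values of n are exactly the entries labelled L in this table (11 of them).

0, 1, 2, 3, 4, 5, 6, 15, 16, 17, 18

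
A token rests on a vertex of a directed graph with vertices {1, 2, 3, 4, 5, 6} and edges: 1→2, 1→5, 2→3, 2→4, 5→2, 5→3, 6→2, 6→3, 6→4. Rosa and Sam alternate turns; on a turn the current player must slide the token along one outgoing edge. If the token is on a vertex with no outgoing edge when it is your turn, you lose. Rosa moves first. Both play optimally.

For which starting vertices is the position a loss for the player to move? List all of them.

1, 3, 4

Compute win/loss labels from the base case upward. A position with no move is L. Any other position is W if it can reach an L in one move, else L.
Every edge goes from a vertex to one that appears earlier in the order 4, 3, 2, 6, 5, 1, so processing vertices in that order labels each vertex after all of its successors.
4: no outgoing edge → L
3: no outgoing edge → L
2: reaches L-position 3 → W
6: reaches L-position 3 → W
5: reaches L-position 3 → W
1: only reaches 5(W), 2(W), all W → L
Reading off the rows marked L gives the requested list; there are 3 such vertices.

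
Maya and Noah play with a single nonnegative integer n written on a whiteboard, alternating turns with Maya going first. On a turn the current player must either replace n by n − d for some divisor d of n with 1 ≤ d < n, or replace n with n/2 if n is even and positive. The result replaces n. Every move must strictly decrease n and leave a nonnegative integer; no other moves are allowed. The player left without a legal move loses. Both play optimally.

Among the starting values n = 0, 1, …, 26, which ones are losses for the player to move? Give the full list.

Positions with no move are L. A position that does have a move is losing for the player to move precisely when every available move leads to a winning position for the opponent. Fill in the labels:
n=0: no move → L
n=1: no move → L
n=2: reaches L-position 1 → W
n=3: only reaches 2(W), which is W → L
n=4: reaches L-position 3 → W
n=5: only reaches 4(W), which is W → L
n=6: reaches L-position 3 → W
n=7: only reaches 6(W), which is W → L
n=8: reaches L-position 7 → W
n=9: only reaches 6(W), 8(W), all W → L
n=10: reaches L-position 5 → W
n=11: only reaches 10(W), which is W → L
n=12: reaches L-position 9 → W
n=13: only reaches 12(W), which is W → L
n=14: reaches L-position 7 → W
n=15: only reaches 10(W), 12(W), 14(W), all W → L
n=16: reaches L-position 15 → W
n=17: only reaches 16(W), which is W → L
n=18: reaches L-position 9 → W
n=19: only reaches 18(W), which is W → L
n=20: reaches L-position 15 → W
n=21: only reaches 14(W), 18(W), 20(W), all W → L
n=22: reaches L-position 11 → W
n=23: only reaches 22(W), which is W → L
n=24: reaches L-position 21 → W
n=25: only reaches 20(W), 24(W), all W → L
n=26: reaches L-position 13 → W
Reading off the rows marked L gives the requested list; there are 14 such values of n.

0, 1, 3, 5, 7, 9, 11, 13, 15, 17, 19, 21, 23, 25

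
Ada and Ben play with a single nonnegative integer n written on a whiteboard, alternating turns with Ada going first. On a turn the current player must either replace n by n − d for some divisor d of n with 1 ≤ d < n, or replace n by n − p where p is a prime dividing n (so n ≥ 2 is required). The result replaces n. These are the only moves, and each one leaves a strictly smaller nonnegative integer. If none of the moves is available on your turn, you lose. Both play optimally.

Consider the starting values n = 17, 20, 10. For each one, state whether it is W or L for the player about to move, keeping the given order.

Positions with no move are L. A position that does have a move is losing for the player to move precisely when every available move leads to a winning position for the opponent. Fill in the labels:
n=0: no move → L
n=1: no move → L
n=2: can move to 0, which is L ⇒ W
n=3: can move to 0, which is L ⇒ W
n=4: moves to 2(W), 3(W); every one is W ⇒ L
n=5: can move to 0, which is L ⇒ W
n=6: can move to 4, which is L ⇒ W
n=7: can move to 0, which is L ⇒ W
n=8: can move to 4, which is L ⇒ W
n=9: moves to 6(W), 8(W); every one is W ⇒ L
n=10: can move to 9, which is L ⇒ W
n=11: can move to 0, which is L ⇒ W
n=12: can move to 9, which is L ⇒ W
n=13: can move to 0, which is L ⇒ W
n=14: moves to 7(W), 12(W), 13(W); every one is W ⇒ L
n=15: can move to 14, which is L ⇒ W
n=16: can move to 14, which is L ⇒ W
n=17: can move to 0, which is L ⇒ W
n=18: can move to 9, which is L ⇒ W
n=19: can move to 0, which is L ⇒ W
n=20: moves to 10(W), 15(W), 16(W), 18(W), 19(W); every one is W ⇒ L

17: W, 20: L, 10: W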